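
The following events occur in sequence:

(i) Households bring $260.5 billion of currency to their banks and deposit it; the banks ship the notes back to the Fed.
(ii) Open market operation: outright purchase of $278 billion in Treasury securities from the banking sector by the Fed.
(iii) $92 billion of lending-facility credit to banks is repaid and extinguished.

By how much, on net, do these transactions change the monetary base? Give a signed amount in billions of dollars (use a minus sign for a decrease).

+$186 billion

Currency deposit $260.5 billion: just a shift between currency and reserves — both are base money → 0.
OMO purchase (from banks) $278 billion: Fed balance sheet expands → +$278B.
Discount-window repayment $92 billion: Fed balance sheet contracts → −$92B.
Net: 0 + 278 − 92 = +$186 billion.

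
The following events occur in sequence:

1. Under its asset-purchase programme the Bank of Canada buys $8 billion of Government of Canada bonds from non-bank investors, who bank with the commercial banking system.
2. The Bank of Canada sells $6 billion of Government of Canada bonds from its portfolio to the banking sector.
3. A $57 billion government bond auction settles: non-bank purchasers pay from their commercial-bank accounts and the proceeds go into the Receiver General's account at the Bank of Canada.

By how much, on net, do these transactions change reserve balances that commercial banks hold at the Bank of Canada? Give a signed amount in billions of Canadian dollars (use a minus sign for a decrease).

Bank of Canada balance sheet:
  Assets:      Securities +$2B
  Liabilities: Bank reserves −$55B, Government deposits +$57B
Commercial banking system:
  Assets:      Reserves at CB −$55B, Securities +$6B
  Liabilities: Checkable deposits −$49B
So the change in reserve balances that commercial banks hold at the Bank of Canada is -$55 billion.

-$55 billion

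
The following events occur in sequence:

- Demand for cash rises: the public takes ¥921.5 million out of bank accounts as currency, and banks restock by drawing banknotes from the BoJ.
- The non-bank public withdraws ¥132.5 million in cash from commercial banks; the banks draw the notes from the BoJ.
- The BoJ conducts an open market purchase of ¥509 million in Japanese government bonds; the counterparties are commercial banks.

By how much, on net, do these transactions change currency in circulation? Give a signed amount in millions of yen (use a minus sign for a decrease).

Currency withdrawal ¥921.5 million: notes leave the central bank → +¥921.5M.
Currency withdrawal ¥132.5 million: notes leave the central bank → +¥132.5M.
OMO purchase (from banks) ¥509 million: no currency enters or leaves circulation → 0.
Net: 921.5 + 132.5 + 0 = +¥1054 million.

+¥1054 million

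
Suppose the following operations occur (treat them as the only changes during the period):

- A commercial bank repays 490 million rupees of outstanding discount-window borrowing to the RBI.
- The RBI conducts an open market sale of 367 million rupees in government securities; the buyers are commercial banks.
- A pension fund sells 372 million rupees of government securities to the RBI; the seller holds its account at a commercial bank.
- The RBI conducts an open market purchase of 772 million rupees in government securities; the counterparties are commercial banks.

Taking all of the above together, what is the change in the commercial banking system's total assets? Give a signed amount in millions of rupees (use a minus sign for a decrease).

RBI balance sheet:
  Assets:      Securities +777M, Loans to banks −490M
  Liabilities: Bank reserves +287M
Commercial banking system:
  Assets:      Reserves at CB +287M, Securities −405M
  Liabilities: Checkable deposits +372M, Borrowings from CB −490M
Change in total bank assets = -118 million.

-118 million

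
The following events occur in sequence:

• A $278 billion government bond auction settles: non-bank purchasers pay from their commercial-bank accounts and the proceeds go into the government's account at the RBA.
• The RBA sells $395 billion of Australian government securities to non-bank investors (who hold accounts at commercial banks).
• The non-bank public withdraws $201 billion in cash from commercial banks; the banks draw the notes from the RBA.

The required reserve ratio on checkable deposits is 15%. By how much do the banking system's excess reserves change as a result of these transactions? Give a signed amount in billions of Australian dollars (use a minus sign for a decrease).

-$742.9 billion

Government account inflow $278 billion: reserves −$278B, deposits −$278B.
Asset sale (to non-banks) $395 billion: reserves −$395B, deposits −$395B.
Currency withdrawal $201 billion: reserves −$201B, deposits −$201B.
Totals: Δreserves = −$874B, Δdeposits = −$874B.
Δrequired reserves = 15% × −$874B = −$131.1B.
Δexcess reserves = Δreserves − Δrequired = −$874B − (−$131.1B) = -$742.9 billion.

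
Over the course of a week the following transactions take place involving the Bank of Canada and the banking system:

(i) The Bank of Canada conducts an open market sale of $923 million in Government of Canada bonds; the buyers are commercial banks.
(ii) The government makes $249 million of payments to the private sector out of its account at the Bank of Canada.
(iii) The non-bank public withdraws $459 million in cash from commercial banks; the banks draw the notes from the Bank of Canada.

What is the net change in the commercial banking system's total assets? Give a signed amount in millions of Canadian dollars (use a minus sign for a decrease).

OMO sale (to banks) $923 million: just an asset swap on bank balance sheets → 0.
Government spending $249 million: bank balance sheets expand → +$249M.
Currency withdrawal $459 million: bank balance sheets shrink → −$459M.
Net: 0 + 249 − 459 = -$210 million.

-$210 million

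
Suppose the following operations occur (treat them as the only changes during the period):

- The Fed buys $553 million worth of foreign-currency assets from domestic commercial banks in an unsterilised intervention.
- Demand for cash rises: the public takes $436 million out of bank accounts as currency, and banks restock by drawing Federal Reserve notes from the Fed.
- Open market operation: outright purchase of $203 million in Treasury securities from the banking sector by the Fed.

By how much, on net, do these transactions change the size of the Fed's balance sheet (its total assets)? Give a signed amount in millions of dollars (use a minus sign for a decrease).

+$756 million

Fed balance sheet:
  Assets:      Securities +$203M, Foreign assets +$553M
  Liabilities: Bank reserves +$320M, Currency in circulation +$436M
Commercial banking system:
  Assets:      Reserves at CB +$320M, Securities −$203M, Foreign assets −$553M
  Liabilities: Checkable deposits −$436M
Change in total Fed assets = +$756 million.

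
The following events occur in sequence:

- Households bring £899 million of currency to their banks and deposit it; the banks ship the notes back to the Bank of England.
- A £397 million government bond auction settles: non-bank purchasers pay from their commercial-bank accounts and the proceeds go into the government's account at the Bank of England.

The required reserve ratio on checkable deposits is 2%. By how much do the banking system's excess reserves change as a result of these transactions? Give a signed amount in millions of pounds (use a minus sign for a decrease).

+£491.96 million

Currency deposit £899 million: reserves +£899M, deposits +£899M.
Government account inflow £397 million: reserves −£397M, deposits −£397M.
Totals: Δreserves = +£502M, Δdeposits = +£502M.
Δrequired reserves = 2% × +£502M = +£10.04M.
Δexcess reserves = Δreserves − Δrequired = +£502M − (+£10.04M) = +£491.96 million.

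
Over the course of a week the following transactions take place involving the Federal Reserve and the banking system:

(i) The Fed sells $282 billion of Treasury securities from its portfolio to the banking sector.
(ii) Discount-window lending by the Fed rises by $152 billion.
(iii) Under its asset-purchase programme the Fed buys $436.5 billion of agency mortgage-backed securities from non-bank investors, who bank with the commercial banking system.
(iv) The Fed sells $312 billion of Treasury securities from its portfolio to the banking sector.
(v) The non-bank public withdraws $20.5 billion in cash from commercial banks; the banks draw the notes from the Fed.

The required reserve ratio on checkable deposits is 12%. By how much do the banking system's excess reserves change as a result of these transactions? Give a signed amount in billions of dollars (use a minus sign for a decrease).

-$75.92 billion

OMO sale (to banks) $282 billion: reserves −$282B, deposits 0.
Discount-window loan $152 billion: reserves +$152B, deposits 0.
Asset purchase (from non-banks) $436.5 billion: reserves +$436.5B, deposits +$436.5B.
OMO sale (to banks) $312 billion: reserves −$312B, deposits 0.
Currency withdrawal $20.5 billion: reserves −$20.5B, deposits −$20.5B.
Totals: Δreserves = −$26B, Δdeposits = +$416B.
Δrequired reserves = 12% × +$416B = +$49.92B.
Δexcess reserves = Δreserves − Δrequired = −$26B − (+$49.92B) = -$75.92 billion.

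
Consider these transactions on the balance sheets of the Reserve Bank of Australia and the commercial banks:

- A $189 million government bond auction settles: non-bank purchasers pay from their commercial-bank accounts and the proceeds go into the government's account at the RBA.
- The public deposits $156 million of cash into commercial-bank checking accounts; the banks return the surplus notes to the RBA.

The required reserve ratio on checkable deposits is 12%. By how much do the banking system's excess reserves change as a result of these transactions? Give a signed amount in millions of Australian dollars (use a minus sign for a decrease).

Government account inflow $189 million: reserves −$189M, deposits −$189M.
Currency deposit $156 million: reserves +$156M, deposits +$156M.
Totals: Δreserves = −$33M, Δdeposits = −$33M.
Δrequired reserves = 12% × −$33M = −$3.96M.
Δexcess reserves = Δreserves − Δrequired = −$33M − (−$3.96M) = -$29.04 million.

-$29.04 million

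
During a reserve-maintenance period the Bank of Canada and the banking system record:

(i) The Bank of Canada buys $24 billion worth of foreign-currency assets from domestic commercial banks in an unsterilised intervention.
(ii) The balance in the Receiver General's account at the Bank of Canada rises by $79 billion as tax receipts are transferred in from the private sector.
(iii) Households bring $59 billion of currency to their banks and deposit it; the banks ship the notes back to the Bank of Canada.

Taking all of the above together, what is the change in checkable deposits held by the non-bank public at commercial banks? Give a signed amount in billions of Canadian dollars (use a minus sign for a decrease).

FX purchase $24 billion: the counterparty is a bank, so public deposits are unchanged → 0.
Government account inflow $79 billion: non-bank counterparties' bank balances fall → −$79B.
Currency deposit $59 billion: non-bank counterparties' bank balances rise → +$59B.
Net: 0 − 79 + 59 = -$20 billion.

-$20 billion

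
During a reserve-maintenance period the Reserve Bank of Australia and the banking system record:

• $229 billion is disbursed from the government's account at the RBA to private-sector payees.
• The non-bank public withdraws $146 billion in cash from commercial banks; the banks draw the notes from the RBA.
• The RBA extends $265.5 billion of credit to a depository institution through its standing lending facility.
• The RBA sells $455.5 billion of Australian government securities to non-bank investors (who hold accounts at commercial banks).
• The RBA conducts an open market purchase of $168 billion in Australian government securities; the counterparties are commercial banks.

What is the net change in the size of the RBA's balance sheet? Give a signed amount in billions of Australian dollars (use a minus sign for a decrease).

-$22 billion

Government spending $229 billion: only the composition of liabilities changes → 0.
Currency withdrawal $146 billion: only the composition of liabilities changes → 0.
Discount-window loan $265.5 billion: an RBA asset is acquired → +$265.5B.
Asset sale (to non-banks) $455.5 billion: an RBA asset is shed → −$455.5B.
OMO purchase (from banks) $168 billion: an RBA asset is acquired → +$168B.
Net: 0 + 0 + 265.5 − 455.5 + 168 = -$22 billion.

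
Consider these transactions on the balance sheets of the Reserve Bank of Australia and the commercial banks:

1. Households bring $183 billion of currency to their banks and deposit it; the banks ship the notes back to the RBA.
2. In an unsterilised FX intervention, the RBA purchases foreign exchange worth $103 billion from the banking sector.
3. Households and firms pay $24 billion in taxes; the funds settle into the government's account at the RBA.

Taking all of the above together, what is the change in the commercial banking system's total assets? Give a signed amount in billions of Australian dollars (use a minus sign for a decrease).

RBA balance sheet:
  Assets:      Foreign assets +$103B
  Liabilities: Bank reserves +$262B, Currency in circulation −$183B, Government deposits +$24B
Commercial banking system:
  Assets:      Reserves at CB +$262B, Foreign assets −$103B
  Liabilities: Checkable deposits +$159B
Change in total bank assets = +$159 billion.

+$159 billion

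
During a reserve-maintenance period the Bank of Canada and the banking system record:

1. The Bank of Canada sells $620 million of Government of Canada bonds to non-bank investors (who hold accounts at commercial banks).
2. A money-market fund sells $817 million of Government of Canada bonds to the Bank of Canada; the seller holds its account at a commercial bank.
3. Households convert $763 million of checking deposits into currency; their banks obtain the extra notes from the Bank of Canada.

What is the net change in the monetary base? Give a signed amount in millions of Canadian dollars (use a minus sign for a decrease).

+$197 million

Asset sale (to non-banks) $620 million: Bank of Canada balance sheet contracts → −$620M.
Asset purchase (from non-banks) $817 million: Bank of Canada balance sheet expands → +$817M.
Currency withdrawal $763 million: just a shift between currency and reserves — both are base money → 0.
Net: −620 + 817 + 0 = +$197 million.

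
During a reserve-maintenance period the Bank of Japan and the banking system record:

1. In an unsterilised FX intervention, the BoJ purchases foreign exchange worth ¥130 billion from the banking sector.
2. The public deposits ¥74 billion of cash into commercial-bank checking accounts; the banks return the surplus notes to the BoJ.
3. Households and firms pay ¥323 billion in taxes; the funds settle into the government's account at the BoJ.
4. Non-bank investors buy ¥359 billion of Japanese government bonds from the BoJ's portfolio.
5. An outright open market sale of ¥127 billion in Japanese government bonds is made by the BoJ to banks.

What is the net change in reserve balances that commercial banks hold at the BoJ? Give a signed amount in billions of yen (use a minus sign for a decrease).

FX purchase ¥130 billion: the BoJ pays by crediting reserve accounts → +¥130B.
Currency deposit ¥74 billion: returned notes are swapped for reserve credit → +¥74B.
Government account inflow ¥323 billion: funds move from bank reserves into the government account → −¥323B.
Asset sale (to non-banks) ¥359 billion: the non-bank buyers' banks settle from reserves → −¥359B.
OMO sale (to banks) ¥127 billion: the buying banks pay out of their reserve balances → −¥127B.
Net: 130 + 74 − 323 − 359 − 127 = -¥605 billion.

-¥605 billion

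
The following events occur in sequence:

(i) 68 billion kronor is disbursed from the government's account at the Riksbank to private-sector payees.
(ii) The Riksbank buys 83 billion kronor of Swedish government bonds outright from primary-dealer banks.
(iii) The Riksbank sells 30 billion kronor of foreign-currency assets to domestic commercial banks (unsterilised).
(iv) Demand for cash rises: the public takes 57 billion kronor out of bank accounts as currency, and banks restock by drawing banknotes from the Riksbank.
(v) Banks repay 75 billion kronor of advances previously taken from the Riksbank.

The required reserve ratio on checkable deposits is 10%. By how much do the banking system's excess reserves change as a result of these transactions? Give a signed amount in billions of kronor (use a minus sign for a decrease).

Government spending 68 billion kronor: reserves +68B, deposits +68B.
OMO purchase (from banks) 83 billion kronor: reserves +83B, deposits 0.
FX sale 30 billion kronor: reserves −30B, deposits 0.
Currency withdrawal 57 billion kronor: reserves −57B, deposits −57B.
Discount-window repayment 75 billion kronor: reserves −75B, deposits 0.
Totals: Δreserves = −11B, Δdeposits = +11B.
Δrequired reserves = 10% × +11B = +1.1B.
Δexcess reserves = Δreserves − Δrequired = −11B − (+1.1B) = -12.1 billion.

-12.1 billion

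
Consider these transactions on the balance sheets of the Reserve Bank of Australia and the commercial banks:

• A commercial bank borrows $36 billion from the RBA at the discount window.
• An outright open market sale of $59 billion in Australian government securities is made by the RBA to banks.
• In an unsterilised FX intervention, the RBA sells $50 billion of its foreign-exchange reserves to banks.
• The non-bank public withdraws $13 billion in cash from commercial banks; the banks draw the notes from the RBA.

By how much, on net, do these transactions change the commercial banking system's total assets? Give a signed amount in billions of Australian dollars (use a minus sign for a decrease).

+$23 billion

RBA balance sheet:
  Assets:      Securities −$59B, Loans to banks +$36B, Foreign assets −$50B
  Liabilities: Bank reserves −$86B, Currency in circulation +$13B
Commercial banking system:
  Assets:      Reserves at CB −$86B, Securities +$59B, Foreign assets +$50B
  Liabilities: Checkable deposits −$13B, Borrowings from CB +$36B
Change in total bank assets = +$23 billion.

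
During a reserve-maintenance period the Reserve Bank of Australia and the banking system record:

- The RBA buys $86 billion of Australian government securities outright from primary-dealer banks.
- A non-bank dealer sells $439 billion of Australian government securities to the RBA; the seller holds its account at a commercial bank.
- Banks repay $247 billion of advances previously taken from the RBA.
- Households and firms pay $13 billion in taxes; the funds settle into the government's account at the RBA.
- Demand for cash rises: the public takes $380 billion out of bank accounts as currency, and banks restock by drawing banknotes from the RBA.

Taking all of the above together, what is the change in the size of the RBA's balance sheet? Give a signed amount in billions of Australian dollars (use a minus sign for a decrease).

+$278 billion

OMO purchase (from banks) $86 billion: an RBA asset is acquired → +$86B.
Asset purchase (from non-banks) $439 billion: an RBA asset is acquired → +$439B.
Discount-window repayment $247 billion: an RBA asset is shed → −$247B.
Government account inflow $13 billion: only the composition of liabilities changes → 0.
Currency withdrawal $380 billion: only the composition of liabilities changes → 0.
Net: 86 + 439 − 247 + 0 + 0 = +$278 billion.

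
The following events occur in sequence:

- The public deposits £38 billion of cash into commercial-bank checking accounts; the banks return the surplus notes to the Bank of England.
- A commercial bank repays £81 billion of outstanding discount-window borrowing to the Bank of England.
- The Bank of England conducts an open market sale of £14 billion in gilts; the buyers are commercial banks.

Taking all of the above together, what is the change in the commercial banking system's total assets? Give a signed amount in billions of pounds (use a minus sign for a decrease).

-£43 billion

Bank of England balance sheet:
  Assets:      Securities −£14B, Loans to banks −£81B
  Liabilities: Bank reserves −£57B, Currency in circulation −£38B
Commercial banking system:
  Assets:      Reserves at CB −£57B, Securities +£14B
  Liabilities: Checkable deposits +£38B, Borrowings from CB −£81B
Change in total bank assets = -£43 billion.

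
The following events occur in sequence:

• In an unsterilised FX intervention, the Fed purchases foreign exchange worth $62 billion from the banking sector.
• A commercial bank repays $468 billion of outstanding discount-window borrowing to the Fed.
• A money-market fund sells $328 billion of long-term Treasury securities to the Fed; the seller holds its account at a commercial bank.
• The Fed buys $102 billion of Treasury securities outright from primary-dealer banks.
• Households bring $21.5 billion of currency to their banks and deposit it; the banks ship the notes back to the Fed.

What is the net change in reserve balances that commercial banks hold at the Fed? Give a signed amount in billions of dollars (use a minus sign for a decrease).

Fed balance sheet:
  Assets:      Securities +$430B, Loans to banks −$468B, Foreign assets +$62B
  Liabilities: Bank reserves +$45.5B, Currency in circulation −$21.5B
So the change in reserve balances that commercial banks hold at the Fed is +$45.5 billion.

+$45.5 billion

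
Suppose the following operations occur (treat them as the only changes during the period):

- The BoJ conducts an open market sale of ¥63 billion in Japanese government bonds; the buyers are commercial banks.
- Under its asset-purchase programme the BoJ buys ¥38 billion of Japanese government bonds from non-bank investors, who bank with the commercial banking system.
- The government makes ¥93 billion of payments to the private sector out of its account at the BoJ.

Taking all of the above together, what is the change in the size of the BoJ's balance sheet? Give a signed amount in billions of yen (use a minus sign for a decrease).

BoJ balance sheet:
  Assets:      Securities −¥25B
  Liabilities: Bank reserves +¥68B, Government deposits −¥93B
Change in total BoJ assets = -¥25 billion.

-¥25 billion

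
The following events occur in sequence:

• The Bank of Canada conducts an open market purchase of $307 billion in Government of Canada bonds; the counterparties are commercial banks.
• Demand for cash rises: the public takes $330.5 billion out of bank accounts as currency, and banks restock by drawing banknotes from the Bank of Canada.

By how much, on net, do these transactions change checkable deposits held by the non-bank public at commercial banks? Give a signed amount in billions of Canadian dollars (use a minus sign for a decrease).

OMO purchase (from banks) $307 billion: the counterparty is a bank, so public deposits are unchanged → 0.
Currency withdrawal $330.5 billion: non-bank counterparties' bank balances fall → −$330.5B.
Net: 0 − 330.5 = -$330.5 billion.

-$330.5 billion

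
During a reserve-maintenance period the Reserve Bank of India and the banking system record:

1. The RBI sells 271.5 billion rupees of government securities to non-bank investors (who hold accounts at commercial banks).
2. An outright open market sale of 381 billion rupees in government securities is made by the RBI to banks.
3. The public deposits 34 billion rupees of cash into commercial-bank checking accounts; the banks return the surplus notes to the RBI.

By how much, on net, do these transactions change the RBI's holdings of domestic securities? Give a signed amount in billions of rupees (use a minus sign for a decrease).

Asset sale (to non-banks) 271.5 billion rupees: securities removed from the RBI's portfolio → −271.5B.
OMO sale (to banks) 381 billion rupees: securities removed from the RBI's portfolio → −381B.
Currency deposit 34 billion rupees: the RBI's securities portfolio is untouched → 0.
Net: −271.5 − 381 + 0 = -652.5 billion.

-652.5 billion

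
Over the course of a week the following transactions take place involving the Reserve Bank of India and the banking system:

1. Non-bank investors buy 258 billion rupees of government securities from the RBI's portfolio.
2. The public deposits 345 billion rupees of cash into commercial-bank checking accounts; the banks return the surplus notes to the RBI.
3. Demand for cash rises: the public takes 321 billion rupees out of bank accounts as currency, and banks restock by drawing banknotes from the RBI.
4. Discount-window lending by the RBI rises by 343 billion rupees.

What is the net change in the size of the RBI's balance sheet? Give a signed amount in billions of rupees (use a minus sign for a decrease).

+85 billion

Asset sale (to non-banks) 258 billion rupees: an RBI asset is shed → −258B.
Currency deposit 345 billion rupees: only the composition of liabilities changes → 0.
Currency withdrawal 321 billion rupees: only the composition of liabilities changes → 0.
Discount-window loan 343 billion rupees: an RBI asset is acquired → +343B.
Net: −258 + 0 + 0 + 343 = +85 billion.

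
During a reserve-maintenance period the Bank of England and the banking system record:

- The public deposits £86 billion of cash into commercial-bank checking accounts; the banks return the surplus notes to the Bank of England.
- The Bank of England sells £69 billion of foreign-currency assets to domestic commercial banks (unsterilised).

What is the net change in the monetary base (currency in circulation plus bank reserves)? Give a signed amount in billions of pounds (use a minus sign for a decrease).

Bank of England balance sheet:
  Assets:      Foreign assets −£69B
  Liabilities: Bank reserves +£17B, Currency in circulation −£86B
Monetary base = currency + reserves: −£86B + (+£17B) = -£69 billion.

-£69 billion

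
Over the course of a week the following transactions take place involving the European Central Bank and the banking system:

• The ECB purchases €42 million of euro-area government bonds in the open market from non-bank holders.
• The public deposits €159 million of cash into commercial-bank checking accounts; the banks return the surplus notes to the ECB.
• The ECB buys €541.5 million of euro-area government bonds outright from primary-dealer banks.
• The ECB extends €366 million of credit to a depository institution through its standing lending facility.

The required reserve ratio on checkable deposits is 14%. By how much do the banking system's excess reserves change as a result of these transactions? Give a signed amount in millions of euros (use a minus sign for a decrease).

+€1080.36 million

Asset purchase (from non-banks) €42 million: reserves +€42M, deposits +€42M.
Currency deposit €159 million: reserves +€159M, deposits +€159M.
OMO purchase (from banks) €541.5 million: reserves +€541.5M, deposits 0.
Discount-window loan €366 million: reserves +€366M, deposits 0.
Totals: Δreserves = +€1108.5M, Δdeposits = +€201M.
Δrequired reserves = 14% × +€201M = +€28.14M.
Δexcess reserves = Δreserves − Δrequired = +€1108.5M − (+€28.14M) = +€1080.36 million.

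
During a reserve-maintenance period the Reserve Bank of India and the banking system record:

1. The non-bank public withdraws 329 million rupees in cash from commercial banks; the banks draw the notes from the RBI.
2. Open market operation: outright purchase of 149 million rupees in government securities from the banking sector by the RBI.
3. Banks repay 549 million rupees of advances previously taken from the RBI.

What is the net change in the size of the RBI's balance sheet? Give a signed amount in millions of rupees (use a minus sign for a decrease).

RBI balance sheet:
  Assets:      Securities +149M, Loans to banks −549M
  Liabilities: Bank reserves −729M, Currency in circulation +329M
Change in total RBI assets = -400 million.

-400 million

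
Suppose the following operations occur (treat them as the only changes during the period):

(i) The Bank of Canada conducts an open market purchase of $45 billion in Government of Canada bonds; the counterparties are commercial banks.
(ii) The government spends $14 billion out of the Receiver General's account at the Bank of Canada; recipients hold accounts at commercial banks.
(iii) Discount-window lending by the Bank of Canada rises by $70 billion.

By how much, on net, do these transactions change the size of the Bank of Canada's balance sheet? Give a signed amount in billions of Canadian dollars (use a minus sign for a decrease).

+$115 billion

Bank of Canada balance sheet:
  Assets:      Securities +$45B, Loans to banks +$70B
  Liabilities: Bank reserves +$129B, Government deposits −$14B
Commercial banking system:
  Assets:      Reserves at CB +$129B, Securities −$45B
  Liabilities: Checkable deposits +$14B, Borrowings from CB +$70B
Change in total Bank of Canada assets = +$115 billion.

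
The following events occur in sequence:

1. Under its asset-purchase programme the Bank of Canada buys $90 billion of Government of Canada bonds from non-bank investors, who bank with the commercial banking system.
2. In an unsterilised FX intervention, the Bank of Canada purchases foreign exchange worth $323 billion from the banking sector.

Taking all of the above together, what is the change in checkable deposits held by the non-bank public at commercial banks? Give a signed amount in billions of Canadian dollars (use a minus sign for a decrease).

+$90 billion

Asset purchase (from non-banks) $90 billion: non-bank counterparties' bank balances rise → +$90B.
FX purchase $323 billion: the counterparty is a bank, so public deposits are unchanged → 0.
Net: 90 + 0 = +$90 billion.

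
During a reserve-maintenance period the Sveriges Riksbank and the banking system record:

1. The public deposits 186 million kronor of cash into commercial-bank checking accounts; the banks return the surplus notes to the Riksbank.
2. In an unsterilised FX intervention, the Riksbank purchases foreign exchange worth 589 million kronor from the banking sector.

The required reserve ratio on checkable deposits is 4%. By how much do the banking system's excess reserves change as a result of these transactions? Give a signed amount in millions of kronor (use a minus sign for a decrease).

Currency deposit 186 million kronor: reserves +186M, deposits +186M.
FX purchase 589 million kronor: reserves +589M, deposits 0.
Totals: Δreserves = +775M, Δdeposits = +186M.
Δrequired reserves = 4% × +186M = +7.44M.
Δexcess reserves = Δreserves − Δrequired = +775M − (+7.44M) = +767.56 million.

+767.56 million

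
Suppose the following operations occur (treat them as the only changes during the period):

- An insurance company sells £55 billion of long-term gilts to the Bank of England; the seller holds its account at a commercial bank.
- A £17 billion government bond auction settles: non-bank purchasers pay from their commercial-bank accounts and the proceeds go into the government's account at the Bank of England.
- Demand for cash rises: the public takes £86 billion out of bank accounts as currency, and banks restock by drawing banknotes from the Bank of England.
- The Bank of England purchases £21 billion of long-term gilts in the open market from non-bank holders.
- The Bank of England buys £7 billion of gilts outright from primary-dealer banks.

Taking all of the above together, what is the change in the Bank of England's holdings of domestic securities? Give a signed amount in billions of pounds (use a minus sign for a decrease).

Bank of England balance sheet:
  Assets:      Securities +£83B
  Liabilities: Bank reserves −£20B, Currency in circulation +£86B, Government deposits +£17B
Commercial banking system:
  Assets:      Reserves at CB −£20B, Securities −£7B
  Liabilities: Checkable deposits −£27B
So the change in the Bank of England's holdings of domestic securities is +£83 billion.

+£83 billion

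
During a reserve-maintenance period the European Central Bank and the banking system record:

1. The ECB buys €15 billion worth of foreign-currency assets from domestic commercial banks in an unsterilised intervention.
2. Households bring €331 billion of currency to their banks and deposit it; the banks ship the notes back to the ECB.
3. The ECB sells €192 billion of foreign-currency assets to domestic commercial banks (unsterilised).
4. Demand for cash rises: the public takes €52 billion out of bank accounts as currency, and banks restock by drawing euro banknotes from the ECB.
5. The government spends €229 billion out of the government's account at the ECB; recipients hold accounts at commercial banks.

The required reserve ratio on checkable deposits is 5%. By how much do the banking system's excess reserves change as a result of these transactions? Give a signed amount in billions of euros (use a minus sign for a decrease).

+€305.6 billion

FX purchase €15 billion: reserves +€15B, deposits 0.
Currency deposit €331 billion: reserves +€331B, deposits +€331B.
FX sale €192 billion: reserves −€192B, deposits 0.
Currency withdrawal €52 billion: reserves −€52B, deposits −€52B.
Government spending €229 billion: reserves +€229B, deposits +€229B.
Totals: Δreserves = +€331B, Δdeposits = +€508B.
Δrequired reserves = 5% × +€508B = +€25.4B.
Δexcess reserves = Δreserves − Δrequired = +€331B − (+€25.4B) = +€305.6 billion.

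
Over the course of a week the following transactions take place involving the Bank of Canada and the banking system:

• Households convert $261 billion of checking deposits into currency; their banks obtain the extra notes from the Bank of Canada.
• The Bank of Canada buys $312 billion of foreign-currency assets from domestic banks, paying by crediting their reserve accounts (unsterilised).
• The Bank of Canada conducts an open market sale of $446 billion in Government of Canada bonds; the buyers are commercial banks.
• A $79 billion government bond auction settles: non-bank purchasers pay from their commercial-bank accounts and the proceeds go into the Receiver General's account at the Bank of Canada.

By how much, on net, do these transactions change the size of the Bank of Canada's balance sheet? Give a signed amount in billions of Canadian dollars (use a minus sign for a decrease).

Bank of Canada balance sheet:
  Assets:      Securities −$446B, Foreign assets +$312B
  Liabilities: Bank reserves −$474B, Currency in circulation +$261B, Government deposits +$79B
Change in total Bank of Canada assets = -$134 billion.

-$134 billion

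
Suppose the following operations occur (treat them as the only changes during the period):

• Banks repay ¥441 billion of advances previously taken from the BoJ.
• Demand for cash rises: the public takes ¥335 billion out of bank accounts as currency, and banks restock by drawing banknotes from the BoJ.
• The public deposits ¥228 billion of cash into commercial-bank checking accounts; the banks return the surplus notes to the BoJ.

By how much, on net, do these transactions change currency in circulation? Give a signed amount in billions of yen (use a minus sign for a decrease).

BoJ balance sheet:
  Assets:      Loans to banks −¥441B
  Liabilities: Bank reserves −¥548B, Currency in circulation +¥107B
Commercial banking system:
  Assets:      Reserves at CB −¥548B
  Liabilities: Checkable deposits −¥107B, Borrowings from CB −¥441B
So the change in currency in circulation is +¥107 billion.

+¥107 billion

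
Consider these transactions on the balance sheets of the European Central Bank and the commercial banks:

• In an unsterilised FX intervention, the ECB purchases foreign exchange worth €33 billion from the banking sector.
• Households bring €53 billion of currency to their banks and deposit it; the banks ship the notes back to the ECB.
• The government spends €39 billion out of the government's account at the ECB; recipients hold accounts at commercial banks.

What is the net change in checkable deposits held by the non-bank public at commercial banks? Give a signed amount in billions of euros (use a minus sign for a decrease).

+€92 billion

FX purchase €33 billion: the counterparty is a bank, so public deposits are unchanged → 0.
Currency deposit €53 billion: non-bank counterparties' bank balances rise → +€53B.
Government spending €39 billion: non-bank counterparties' bank balances rise → +€39B.
Net: 0 + 53 + 39 = +€92 billion.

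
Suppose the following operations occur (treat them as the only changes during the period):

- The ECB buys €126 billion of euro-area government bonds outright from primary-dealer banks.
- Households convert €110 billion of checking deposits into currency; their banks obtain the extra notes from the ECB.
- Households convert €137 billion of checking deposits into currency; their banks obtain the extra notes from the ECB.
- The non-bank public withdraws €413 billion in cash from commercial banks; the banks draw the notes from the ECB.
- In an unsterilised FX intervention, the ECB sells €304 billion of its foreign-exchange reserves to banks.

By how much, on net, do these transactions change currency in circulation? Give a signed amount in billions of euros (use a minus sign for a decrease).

+€660 billion

ECB balance sheet:
  Assets:      Securities +€126B, Foreign assets −€304B
  Liabilities: Bank reserves −€838B, Currency in circulation +€660B
So the change in currency in circulation is +€660 billion.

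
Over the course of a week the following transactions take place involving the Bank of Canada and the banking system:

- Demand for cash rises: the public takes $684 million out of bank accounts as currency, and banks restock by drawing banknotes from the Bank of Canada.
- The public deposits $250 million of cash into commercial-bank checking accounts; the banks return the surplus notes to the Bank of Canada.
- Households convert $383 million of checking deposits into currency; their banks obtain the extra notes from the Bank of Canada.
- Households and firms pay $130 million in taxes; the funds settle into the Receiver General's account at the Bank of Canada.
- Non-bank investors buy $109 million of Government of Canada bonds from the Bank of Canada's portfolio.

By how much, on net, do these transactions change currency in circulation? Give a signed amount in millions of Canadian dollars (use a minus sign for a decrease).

+$817 million

Bank of Canada balance sheet:
  Assets:      Securities −$109M
  Liabilities: Bank reserves −$1056M, Currency in circulation +$817M, Government deposits +$130M
So the change in currency in circulation is +$817 million.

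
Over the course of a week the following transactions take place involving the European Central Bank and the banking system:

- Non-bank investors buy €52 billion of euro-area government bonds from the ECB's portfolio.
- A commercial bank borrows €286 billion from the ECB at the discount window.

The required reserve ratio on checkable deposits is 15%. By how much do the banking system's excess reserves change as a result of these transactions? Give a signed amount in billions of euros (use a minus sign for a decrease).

+€241.8 billion

Asset sale (to non-banks) €52 billion: reserves −€52B, deposits −€52B.
Discount-window loan €286 billion: reserves +€286B, deposits 0.
Totals: Δreserves = +€234B, Δdeposits = −€52B.
Δrequired reserves = 15% × −€52B = −€7.8B.
Δexcess reserves = Δreserves − Δrequired = +€234B − (−€7.8B) = +€241.8 billion.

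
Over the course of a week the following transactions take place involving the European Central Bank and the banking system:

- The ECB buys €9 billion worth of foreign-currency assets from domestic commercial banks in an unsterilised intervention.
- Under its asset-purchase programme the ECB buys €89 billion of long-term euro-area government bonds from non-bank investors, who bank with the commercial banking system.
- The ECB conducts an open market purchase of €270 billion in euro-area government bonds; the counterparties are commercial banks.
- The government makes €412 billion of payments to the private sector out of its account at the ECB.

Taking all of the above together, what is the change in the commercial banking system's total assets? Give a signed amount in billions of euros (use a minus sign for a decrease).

+€501 billion

ECB balance sheet:
  Assets:      Securities +€359B, Foreign assets +€9B
  Liabilities: Bank reserves +€780B, Government deposits −€412B
Commercial banking system:
  Assets:      Reserves at CB +€780B, Securities −€270B, Foreign assets −€9B
  Liabilities: Checkable deposits +€501B
Change in total bank assets = +€501 billion.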